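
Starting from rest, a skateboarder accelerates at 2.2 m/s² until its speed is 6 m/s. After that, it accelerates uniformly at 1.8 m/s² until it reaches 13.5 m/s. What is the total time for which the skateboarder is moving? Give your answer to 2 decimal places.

Phase 1 (accelerating): v₀ = 0 m/s, a = 2.2 m/s².
v = v₀ + at → t = (6 − 0) / 2.2 = 2.73 s
v² = v₀² + 2aΔx → Δx = (6² − 0²)/(2·2.2) = 8.18 m

Phase 2 (accelerating): v₀ = 6.00 m/s, a = 1.8 m/s².
v = v₀ + at → t = (13.5 − 6.00) / 1.8 = 4.17 s
v² = v₀² + 2aΔx → Δx = (13.5² − 6.00²)/(2·1.8) = 40.6 m
Total time = 2.73 + 4.17 = 6.89 s

6.89 s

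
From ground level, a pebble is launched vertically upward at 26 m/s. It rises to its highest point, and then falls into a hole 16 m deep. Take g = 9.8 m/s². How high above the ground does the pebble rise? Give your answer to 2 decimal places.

Phase 1 (rising): v₀ = 26.0 m/s, a = -9.8 m/s².
v = v₀ + at → t = (0 − 26.0) / -9.8 = 2.65 s
v² = v₀² + 2aΔx → Δx = (0² − 26.0²)/(2·-9.8) = 34.5 m
Maximum height = 34.5 m

34.49 m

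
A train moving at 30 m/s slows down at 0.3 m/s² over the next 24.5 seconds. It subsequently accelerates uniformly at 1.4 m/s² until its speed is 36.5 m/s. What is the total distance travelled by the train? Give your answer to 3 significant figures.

938 m

Phase 1 (decelerating): v₀ = 30.0 m/s, a = -0.3 m/s².
v = v₀ + at = 30.0 + (-0.3)(24.5) = 22.6 m/s
Δx = v₀t + ½at² = 30.0·24.5 + 0.5·-0.3·24.5² = 645 m

Phase 2 (accelerating): v₀ = 22.6 m/s, a = 1.4 m/s².
v = v₀ + at → t = (36.5 − 22.6) / 1.4 = 9.89 s
v² = v₀² + 2aΔx → Δx = (36.5² − 22.6²)/(2·1.4) = 293 m
Total distance = 645 + 293 = 938 m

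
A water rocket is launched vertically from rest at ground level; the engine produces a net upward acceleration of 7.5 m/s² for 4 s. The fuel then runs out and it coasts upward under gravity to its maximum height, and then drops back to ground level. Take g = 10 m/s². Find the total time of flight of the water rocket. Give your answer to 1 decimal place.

Phase 1 (powered ascent): v₀ = 0 m/s, a = 7.5 m/s².
v = v₀ + at = 0 + (7.5)(4) = 30.0 m/s
Δx = v₀t + ½at² = 0·4 + 0.5·7.5·4² = 60.0 m

Phase 2 (coasting upward): v₀ = 30.0 m/s, a = -10 m/s².
v = v₀ + at → t = (0 − 30.0) / -10 = 3.00 s
v² = v₀² + 2aΔx → Δx = (0² − 30.0²)/(2·-10) = 45.0 m

Phase 3 (free fall): v₀ = 0 m/s, a = -10 m/s².
Falls 105 m from rest: t = √(2·105/10) = 4.58 s; v = g·t = 45.8 m/s.
Total time = 4.00 + 3.00 + 4.58 = 11.6 s

11.6 s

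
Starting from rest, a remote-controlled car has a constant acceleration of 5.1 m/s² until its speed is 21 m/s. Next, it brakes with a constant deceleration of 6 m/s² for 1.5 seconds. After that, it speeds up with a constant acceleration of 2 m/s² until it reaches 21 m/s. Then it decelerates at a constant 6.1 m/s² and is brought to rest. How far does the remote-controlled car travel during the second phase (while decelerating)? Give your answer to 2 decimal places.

24.75 m

Phase 1 (accelerating): v₀ = 0 m/s, a = 5.1 m/s².
v = v₀ + at → t = (21 − 0) / 5.1 = 4.12 s
v² = v₀² + 2aΔx → Δx = (21² − 0²)/(2·5.1) = 43.2 m

Phase 2 (decelerating): v₀ = 21.0 m/s, a = -6 m/s².
v = v₀ + at = 21.0 + (-6)(1.5) = 12.0 m/s
Δx = v₀t + ½at² = 21.0·1.5 + 0.5·-6·1.5² = 24.8 m
Distance in phase 2 = 24.8 m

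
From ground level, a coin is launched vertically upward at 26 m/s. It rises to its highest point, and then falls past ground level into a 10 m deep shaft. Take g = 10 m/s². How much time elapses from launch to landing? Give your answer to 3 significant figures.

Phase 1 (rising): v₀ = 26.0 m/s, a = -10 m/s².
v = v₀ + at → t = (0 − 26.0) / -10 = 2.60 s
v² = v₀² + 2aΔx → Δx = (0² − 26.0²)/(2·-10) = 33.8 m

Phase 2 (falling): v₀ = 0 m/s, a = -10 m/s².
Falls 43.8 m from rest: t = √(2·43.8/10) = 2.96 s; v = g·t = 29.6 m/s.
Total time = 2.60 + 2.96 = 5.56 s

5.56 s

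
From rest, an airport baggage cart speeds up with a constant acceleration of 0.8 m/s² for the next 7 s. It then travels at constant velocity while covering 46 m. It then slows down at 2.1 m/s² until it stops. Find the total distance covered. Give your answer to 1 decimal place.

73.1 m

Phase 1 (accelerating): v₀ = 0 m/s, a = 0.8 m/s².
v = v₀ + at = 0 + (0.8)(7) = 5.60 m/s
Δx = v₀t + ½at² = 0·7 + 0.5·0.8·7² = 19.6 m

Phase 2 (constant speed): v₀ = 5.60 m/s, a = 0 m/s².
Constant speed: t = d/v = 46/5.60 = 8.21 s

Phase 3 (decelerating): v₀ = 5.60 m/s, a = -2.1 m/s².
v = v₀ + at → t = (0 − 5.60) / -2.1 = 2.67 s
v² = v₀² + 2aΔx → Δx = (0² − 5.60²)/(2·-2.1) = 7.47 m
Total distance = 19.6 + 46.0 + 7.47 = 73.1 m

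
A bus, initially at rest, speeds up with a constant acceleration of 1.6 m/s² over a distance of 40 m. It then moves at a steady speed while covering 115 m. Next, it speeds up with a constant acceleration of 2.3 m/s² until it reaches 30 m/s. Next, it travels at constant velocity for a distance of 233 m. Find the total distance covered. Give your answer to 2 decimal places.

555.83 m

Phase 1 (accelerating): v₀ = 0 m/s, a = 1.6 m/s².
v² = v₀² + 2aΔx = 0² + 2·1.6·40 = 128 → v = 11.3 m/s
t = (v − v₀)/a = (11.3 − 0)/1.6 = 7.07 s

Phase 2 (constant speed): v₀ = 11.3 m/s, a = 0 m/s².
Constant speed: t = d/v = 115/11.3 = 10.2 s

Phase 3 (accelerating): v₀ = 11.3 m/s, a = 2.3 m/s².
v = v₀ + at → t = (30 − 11.3) / 2.3 = 8.12 s
v² = v₀² + 2aΔx → Δx = (30² − 11.3²)/(2·2.3) = 168 m

Phase 4 (constant speed): v₀ = 30.0 m/s, a = 0 m/s².
Constant speed: t = d/v = 233/30.0 = 7.77 s
Total distance = 40.0 + 115 + 168 + 233 = 556 m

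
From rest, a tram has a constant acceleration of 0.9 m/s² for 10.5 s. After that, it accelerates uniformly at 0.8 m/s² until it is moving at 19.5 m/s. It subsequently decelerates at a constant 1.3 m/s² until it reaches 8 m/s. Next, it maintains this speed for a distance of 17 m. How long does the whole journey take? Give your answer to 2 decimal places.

Phase 1 (accelerating): v₀ = 0 m/s, a = 0.9 m/s².
v = v₀ + at = 0 + (0.9)(10.5) = 9.45 m/s
Δx = v₀t + ½at² = 0·10.5 + 0.5·0.9·10.5² = 49.6 m

Phase 2 (accelerating): v₀ = 9.45 m/s, a = 0.8 m/s².
v = v₀ + at → t = (19.5 − 9.45) / 0.8 = 12.6 s
v² = v₀² + 2aΔx → Δx = (19.5² − 9.45²)/(2·0.8) = 182 m

Phase 3 (decelerating): v₀ = 19.5 m/s, a = -1.3 m/s².
v = v₀ + at → t = (8 − 19.5) / -1.3 = 8.85 s
v² = v₀² + 2aΔx → Δx = (8² − 19.5²)/(2·-1.3) = 122 m

Phase 4 (constant speed): v₀ = 8.00 m/s, a = 0 m/s².
Constant speed: t = d/v = 17/8.00 = 2.12 s
Total time = 10.5 + 12.6 + 8.85 + 2.12 = 34.0 s

34.03 s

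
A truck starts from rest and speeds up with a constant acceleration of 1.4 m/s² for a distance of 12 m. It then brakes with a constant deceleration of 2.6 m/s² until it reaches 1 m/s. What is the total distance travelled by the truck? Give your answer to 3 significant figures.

Phase 1 (accelerating): v₀ = 0 m/s, a = 1.4 m/s².
v² = v₀² + 2aΔx = 0² + 2·1.4·12 = 33.6 → v = 5.80 m/s
t = (v − v₀)/a = (5.80 − 0)/1.4 = 4.14 s

Phase 2 (decelerating): v₀ = 5.80 m/s, a = -2.6 m/s².
v = v₀ + at → t = (1 − 5.80) / -2.6 = 1.84 s
v² = v₀² + 2aΔx → Δx = (1² − 5.80²)/(2·-2.6) = 6.27 m
Total distance = 12.0 + 6.27 = 18.3 m

18.3 m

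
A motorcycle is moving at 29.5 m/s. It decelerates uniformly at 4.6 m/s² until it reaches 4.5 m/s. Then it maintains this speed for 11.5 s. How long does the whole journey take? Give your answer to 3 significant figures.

Phase 1 (decelerating): v₀ = 29.5 m/s, a = -4.6 m/s².
v = v₀ + at → t = (4.5 − 29.5) / -4.6 = 5.43 s
v² = v₀² + 2aΔx → Δx = (4.5² − 29.5²)/(2·-4.6) = 92.4 m

Phase 2 (constant speed): v₀ = 4.50 m/s, a = 0 m/s².
v = v₀ + at = 4.50 + (0)(11.5) = 4.50 m/s
Δx = v₀t + ½at² = 4.50·11.5 + 0.5·0·11.5² = 51.8 m
Total time = 5.43 + 11.5 = 16.9 s

16.9 s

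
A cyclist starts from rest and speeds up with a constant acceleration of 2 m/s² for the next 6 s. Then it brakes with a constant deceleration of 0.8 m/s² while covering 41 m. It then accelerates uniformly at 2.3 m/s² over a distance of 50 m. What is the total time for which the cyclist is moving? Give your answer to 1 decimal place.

13.7 s

Phase 1 (accelerating): v₀ = 0 m/s, a = 2 m/s².
v = v₀ + at = 0 + (2)(6) = 12.0 m/s
Δx = v₀t + ½at² = 0·6 + 0.5·2·6² = 36.0 m

Phase 2 (decelerating): v₀ = 12.0 m/s, a = -0.8 m/s².
v² = v₀² + 2aΔx = 12.0² + 2·-0.8·41 = 78.4 → v = 8.85 m/s
t = (v − v₀)/a = (8.85 − 12.0)/-0.8 = 3.93 s

Phase 3 (accelerating): v₀ = 8.85 m/s, a = 2.3 m/s².
v² = v₀² + 2aΔx = 8.85² + 2·2.3·50 = 308 → v = 17.6 m/s
t = (v − v₀)/a = (17.6 − 8.85)/2.3 = 3.79 s
Total time = 6.00 + 3.93 + 3.79 = 13.7 s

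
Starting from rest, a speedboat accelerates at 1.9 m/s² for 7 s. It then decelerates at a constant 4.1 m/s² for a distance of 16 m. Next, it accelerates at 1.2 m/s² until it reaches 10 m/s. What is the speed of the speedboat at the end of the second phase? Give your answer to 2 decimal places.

6.76 m/s

Phase 1 (accelerating): v₀ = 0 m/s, a = 1.9 m/s².
v = v₀ + at = 0 + (1.9)(7) = 13.3 m/s
Δx = v₀t + ½at² = 0·7 + 0.5·1.9·7² = 46.5 m

Phase 2 (decelerating): v₀ = 13.3 m/s, a = -4.1 m/s².
v² = v₀² + 2aΔx = 13.3² + 2·-4.1·16 = 45.7 → v = 6.76 m/s
t = (v − v₀)/a = (6.76 − 13.3)/-4.1 = 1.60 s
Speed at end of phase 2 = 6.76 m/s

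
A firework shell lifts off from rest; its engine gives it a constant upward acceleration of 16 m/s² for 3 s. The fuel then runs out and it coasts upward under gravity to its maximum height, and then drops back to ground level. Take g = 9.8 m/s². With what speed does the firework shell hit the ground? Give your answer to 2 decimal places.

60.95 m/s

Phase 1 (powered ascent): v₀ = 0 m/s, a = 16 m/s².
v = v₀ + at = 0 + (16)(3) = 48.0 m/s
Δx = v₀t + ½at² = 0·3 + 0.5·16·3² = 72.0 m

Phase 2 (coasting upward): v₀ = 48.0 m/s, a = -9.8 m/s².
v = v₀ + at → t = (0 − 48.0) / -9.8 = 4.90 s
v² = v₀² + 2aΔx → Δx = (0² − 48.0²)/(2·-9.8) = 118 m

Phase 3 (free fall): v₀ = 0 m/s, a = -9.8 m/s².
Falls 190 m from rest: t = √(2·190/9.8) = 6.22 s; v = g·t = 61.0 m/s.
Impact speed = 61.0 m/s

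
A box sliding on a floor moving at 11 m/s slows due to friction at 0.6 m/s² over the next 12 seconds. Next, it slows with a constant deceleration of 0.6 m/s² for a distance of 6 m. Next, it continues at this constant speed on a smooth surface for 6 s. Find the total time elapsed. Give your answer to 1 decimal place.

Phase 1 (decelerating): v₀ = 11.0 m/s, a = -0.6 m/s².
v = v₀ + at = 11.0 + (-0.6)(12) = 3.80 m/s
Δx = v₀t + ½at² = 11.0·12 + 0.5·-0.6·12² = 88.8 m

Phase 2 (decelerating): v₀ = 3.80 m/s, a = -0.6 m/s².
v² = v₀² + 2aΔx = 3.80² + 2·-0.6·6 = 7.24 → v = 2.69 m/s
t = (v − v₀)/a = (2.69 − 3.80)/-0.6 = 1.85 s

Phase 3 (constant speed): v₀ = 2.69 m/s, a = 0 m/s².
v = v₀ + at = 2.69 + (0)(6) = 2.69 m/s
Δx = v₀t + ½at² = 2.69·6 + 0.5·0·6² = 16.1 m
Total time = 12.0 + 1.85 + 6.00 = 19.8 s

19.8 s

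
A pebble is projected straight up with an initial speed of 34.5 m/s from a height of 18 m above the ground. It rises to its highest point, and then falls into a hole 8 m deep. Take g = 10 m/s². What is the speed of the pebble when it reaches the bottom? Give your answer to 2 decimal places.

41.36 m/s

Phase 1 (rising): v₀ = 34.5 m/s, a = -10 m/s².
v = v₀ + at → t = (0 − 34.5) / -10 = 3.45 s
v² = v₀² + 2aΔx → Δx = (0² − 34.5²)/(2·-10) = 59.5 m

Phase 2 (falling): v₀ = 0 m/s, a = -10 m/s².
Falls 85.5 m from rest: t = √(2·85.5/10) = 4.14 s; v = g·t = 41.4 m/s.
Final speed = 41.4 m/s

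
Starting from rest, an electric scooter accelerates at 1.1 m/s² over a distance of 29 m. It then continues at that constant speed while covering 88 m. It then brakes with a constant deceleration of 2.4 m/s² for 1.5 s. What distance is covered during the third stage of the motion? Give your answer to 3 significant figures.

Phase 1 (accelerating): v₀ = 0 m/s, a = 1.1 m/s².
v² = v₀² + 2aΔx = 0² + 2·1.1·29 = 63.8 → v = 7.99 m/s
t = (v − v₀)/a = (7.99 − 0)/1.1 = 7.26 s

Phase 2 (constant speed): v₀ = 7.99 m/s, a = 0 m/s².
Constant speed: t = d/v = 88/7.99 = 11.0 s

Phase 3 (decelerating): v₀ = 7.99 m/s, a = -2.4 m/s².
v = v₀ + at = 7.99 + (-2.4)(1.5) = 4.39 m/s
Δx = v₀t + ½at² = 7.99·1.5 + 0.5·-2.4·1.5² = 9.28 m
Distance in phase 3 = 9.28 m

9.28 m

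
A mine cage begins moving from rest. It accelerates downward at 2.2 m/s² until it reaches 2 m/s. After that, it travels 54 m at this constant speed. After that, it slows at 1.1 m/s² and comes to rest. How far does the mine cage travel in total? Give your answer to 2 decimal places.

56.73 m

Phase 1 (accelerating): v₀ = 0 m/s, a = 2.2 m/s².
v = v₀ + at → t = (2 − 0) / 2.2 = 0.909 s
v² = v₀² + 2aΔx → Δx = (2² − 0²)/(2·2.2) = 0.909 m

Phase 2 (constant speed): v₀ = 2.00 m/s, a = 0 m/s².
Constant speed: t = d/v = 54/2.00 = 27.0 s

Phase 3 (decelerating): v₀ = 2.00 m/s, a = -1.1 m/s².
v = v₀ + at → t = (0 − 2.00) / -1.1 = 1.82 s
v² = v₀² + 2aΔx → Δx = (0² − 2.00²)/(2·-1.1) = 1.82 m
Total distance = 0.909 + 54.0 + 1.82 = 56.7 m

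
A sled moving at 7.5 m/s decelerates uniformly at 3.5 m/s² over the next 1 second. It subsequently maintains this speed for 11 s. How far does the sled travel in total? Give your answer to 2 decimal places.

Phase 1 (decelerating): v₀ = 7.50 m/s, a = -3.5 m/s².
v = v₀ + at = 7.50 + (-3.5)(1) = 4.00 m/s
Δx = v₀t + ½at² = 7.50·1 + 0.5·-3.5·1² = 5.75 m

Phase 2 (constant speed): v₀ = 4.00 m/s, a = 0 m/s².
v = v₀ + at = 4.00 + (0)(11) = 4.00 m/s
Δx = v₀t + ½at² = 4.00·11 + 0.5·0·11² = 44.0 m
Total distance = 5.75 + 44.0 = 49.8 m

49.75 m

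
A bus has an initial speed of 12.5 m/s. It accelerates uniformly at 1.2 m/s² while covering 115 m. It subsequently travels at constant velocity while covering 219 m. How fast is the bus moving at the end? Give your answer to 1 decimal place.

20.8 m/s

Phase 1 (accelerating): v₀ = 12.5 m/s, a = 1.2 m/s².
v² = v₀² + 2aΔx = 12.5² + 2·1.2·115 = 432 → v = 20.8 m/s
t = (v − v₀)/a = (20.8 − 12.5)/1.2 = 6.91 s

Phase 2 (constant speed): v₀ = 20.8 m/s, a = 0 m/s².
Constant speed: t = d/v = 219/20.8 = 10.5 s
Final speed = 20.8 m/s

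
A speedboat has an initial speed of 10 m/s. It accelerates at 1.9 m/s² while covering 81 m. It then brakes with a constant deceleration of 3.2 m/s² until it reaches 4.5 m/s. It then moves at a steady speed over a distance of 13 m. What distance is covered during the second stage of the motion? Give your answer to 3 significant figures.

60.6 m

Phase 1 (accelerating): v₀ = 10.0 m/s, a = 1.9 m/s².
v² = v₀² + 2aΔx = 10.0² + 2·1.9·81 = 408 → v = 20.2 m/s
t = (v − v₀)/a = (20.2 − 10.0)/1.9 = 5.37 s

Phase 2 (decelerating): v₀ = 20.2 m/s, a = -3.2 m/s².
v = v₀ + at → t = (4.5 − 20.2) / -3.2 = 4.90 s
v² = v₀² + 2aΔx → Δx = (4.5² − 20.2²)/(2·-3.2) = 60.6 m
Distance in phase 2 = 60.6 m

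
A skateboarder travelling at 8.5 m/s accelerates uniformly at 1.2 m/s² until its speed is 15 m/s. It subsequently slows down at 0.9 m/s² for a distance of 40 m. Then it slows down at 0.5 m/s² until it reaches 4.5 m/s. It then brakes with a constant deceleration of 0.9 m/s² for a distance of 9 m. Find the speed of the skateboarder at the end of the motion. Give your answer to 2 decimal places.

Phase 1 (accelerating): v₀ = 8.50 m/s, a = 1.2 m/s².
v = v₀ + at → t = (15 − 8.50) / 1.2 = 5.42 s
v² = v₀² + 2aΔx → Δx = (15² − 8.50²)/(2·1.2) = 63.6 m

Phase 2 (decelerating): v₀ = 15.0 m/s, a = -0.9 m/s².
v² = v₀² + 2aΔx = 15.0² + 2·-0.9·40 = 153 → v = 12.4 m/s
t = (v − v₀)/a = (12.4 − 15.0)/-0.9 = 2.92 s

Phase 3 (decelerating): v₀ = 12.4 m/s, a = -0.5 m/s².
v = v₀ + at → t = (4.5 − 12.4) / -0.5 = 15.7 s
v² = v₀² + 2aΔx → Δx = (4.5² − 12.4²)/(2·-0.5) = 133 m

Phase 4 (decelerating): v₀ = 4.50 m/s, a = -0.9 m/s².
v² = v₀² + 2aΔx = 4.50² + 2·-0.9·9 = 4.05 → v = 2.01 m/s
t = (v − v₀)/a = (2.01 − 4.50)/-0.9 = 2.76 s
Final speed = 2.01 m/s

2.01 m/s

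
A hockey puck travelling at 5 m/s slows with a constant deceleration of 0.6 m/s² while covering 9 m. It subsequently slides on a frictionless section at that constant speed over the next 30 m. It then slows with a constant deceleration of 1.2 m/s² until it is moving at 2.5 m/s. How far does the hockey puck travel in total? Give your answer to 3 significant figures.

42.3 m

Phase 1 (decelerating): v₀ = 5.00 m/s, a = -0.6 m/s².
v² = v₀² + 2aΔx = 5.00² + 2·-0.6·9 = 14.2 → v = 3.77 m/s
t = (v − v₀)/a = (3.77 − 5.00)/-0.6 = 2.05 s

Phase 2 (constant speed): v₀ = 3.77 m/s, a = 0 m/s².
Constant speed: t = d/v = 30/3.77 = 7.96 s

Phase 3 (decelerating): v₀ = 3.77 m/s, a = -1.2 m/s².
v = v₀ + at → t = (2.5 − 3.77) / -1.2 = 1.06 s
v² = v₀² + 2aΔx → Δx = (2.5² − 3.77²)/(2·-1.2) = 3.31 m
Total distance = 9.00 + 30.0 + 3.31 = 42.3 m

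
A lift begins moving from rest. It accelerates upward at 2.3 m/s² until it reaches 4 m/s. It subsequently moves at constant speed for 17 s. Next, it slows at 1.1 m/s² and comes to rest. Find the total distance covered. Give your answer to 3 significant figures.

Phase 1 (accelerating): v₀ = 0 m/s, a = 2.3 m/s².
v = v₀ + at → t = (4 − 0) / 2.3 = 1.74 s
v² = v₀² + 2aΔx → Δx = (4² − 0²)/(2·2.3) = 3.48 m

Phase 2 (constant speed): v₀ = 4.00 m/s, a = 0 m/s².
v = v₀ + at = 4.00 + (0)(17) = 4.00 m/s
Δx = v₀t + ½at² = 4.00·17 + 0.5·0·17² = 68.0 m

Phase 3 (decelerating): v₀ = 4.00 m/s, a = -1.1 m/s².
v = v₀ + at → t = (0 − 4.00) / -1.1 = 3.64 s
v² = v₀² + 2aΔx → Δx = (0² − 4.00²)/(2·-1.1) = 7.27 m
Total distance = 3.48 + 68.0 + 7.27 = 78.8 m

78.8 m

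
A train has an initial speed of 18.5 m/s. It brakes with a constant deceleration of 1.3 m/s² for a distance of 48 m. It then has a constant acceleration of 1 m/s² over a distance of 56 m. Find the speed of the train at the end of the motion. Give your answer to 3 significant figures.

Phase 1 (decelerating): v₀ = 18.5 m/s, a = -1.3 m/s².
v² = v₀² + 2aΔx = 18.5² + 2·-1.3·48 = 217 → v = 14.7 m/s
t = (v − v₀)/a = (14.7 − 18.5)/-1.3 = 2.89 s

Phase 2 (accelerating): v₀ = 14.7 m/s, a = 1 m/s².
v² = v₀² + 2aΔx = 14.7² + 2·1·56 = 329 → v = 18.2 m/s
t = (v − v₀)/a = (18.2 − 14.7)/1 = 3.40 s
Final speed = 18.2 m/s

18.2 m/s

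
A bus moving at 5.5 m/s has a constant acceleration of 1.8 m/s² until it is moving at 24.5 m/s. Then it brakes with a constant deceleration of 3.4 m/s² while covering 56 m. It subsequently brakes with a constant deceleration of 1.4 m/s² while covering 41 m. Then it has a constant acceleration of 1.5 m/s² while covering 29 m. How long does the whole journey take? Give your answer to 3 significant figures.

Phase 1 (accelerating): v₀ = 5.50 m/s, a = 1.8 m/s².
v = v₀ + at → t = (24.5 − 5.50) / 1.8 = 10.6 s
v² = v₀² + 2aΔx → Δx = (24.5² − 5.50²)/(2·1.8) = 158 m

Phase 2 (decelerating): v₀ = 24.5 m/s, a = -3.4 m/s².
v² = v₀² + 2aΔx = 24.5² + 2·-3.4·56 = 219 → v = 14.8 m/s
t = (v − v₀)/a = (14.8 − 24.5)/-3.4 = 2.85 s

Phase 3 (decelerating): v₀ = 14.8 m/s, a = -1.4 m/s².
v² = v₀² + 2aΔx = 14.8² + 2·-1.4·41 = 105 → v = 10.2 m/s
t = (v − v₀)/a = (10.2 − 14.8)/-1.4 = 3.27 s

Phase 4 (accelerating): v₀ = 10.2 m/s, a = 1.5 m/s².
v² = v₀² + 2aΔx = 10.2² + 2·1.5·29 = 192 → v = 13.8 m/s
t = (v − v₀)/a = (13.8 − 10.2)/1.5 = 2.41 s
Total time = 10.6 + 2.85 + 3.27 + 2.41 = 19.1 s

19.1 s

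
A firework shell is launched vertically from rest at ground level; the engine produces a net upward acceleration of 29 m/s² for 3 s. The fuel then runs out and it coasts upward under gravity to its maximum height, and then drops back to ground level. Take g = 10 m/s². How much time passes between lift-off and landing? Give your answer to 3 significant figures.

21.8 s

Phase 1 (powered ascent): v₀ = 0 m/s, a = 29 m/s².
v = v₀ + at = 0 + (29)(3) = 87.0 m/s
Δx = v₀t + ½at² = 0·3 + 0.5·29·3² = 130 m

Phase 2 (coasting upward): v₀ = 87.0 m/s, a = -10 m/s².
v = v₀ + at → t = (0 − 87.0) / -10 = 8.70 s
v² = v₀² + 2aΔx → Δx = (0² − 87.0²)/(2·-10) = 378 m

Phase 3 (free fall): v₀ = 0 m/s, a = -10 m/s².
Falls 509 m from rest: t = √(2·509/10) = 10.1 s; v = g·t = 101 m/s.
Total time = 3.00 + 8.70 + 10.1 = 21.8 s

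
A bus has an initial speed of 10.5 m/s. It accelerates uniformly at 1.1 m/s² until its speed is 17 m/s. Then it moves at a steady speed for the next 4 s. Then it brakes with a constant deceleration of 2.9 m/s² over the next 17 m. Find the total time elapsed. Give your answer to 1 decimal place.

Phase 1 (accelerating): v₀ = 10.5 m/s, a = 1.1 m/s².
v = v₀ + at → t = (17 − 10.5) / 1.1 = 5.91 s
v² = v₀² + 2aΔx → Δx = (17² − 10.5²)/(2·1.1) = 81.2 m

Phase 2 (constant speed): v₀ = 17.0 m/s, a = 0 m/s².
v = v₀ + at = 17.0 + (0)(4) = 17.0 m/s
Δx = v₀t + ½at² = 17.0·4 + 0.5·0·4² = 68.0 m

Phase 3 (decelerating): v₀ = 17.0 m/s, a = -2.9 m/s².
v² = v₀² + 2aΔx = 17.0² + 2·-2.9·17 = 190 → v = 13.8 m/s
t = (v − v₀)/a = (13.8 − 17.0)/-2.9 = 1.10 s
Total time = 5.91 + 4.00 + 1.10 = 11.0 s

11.0 s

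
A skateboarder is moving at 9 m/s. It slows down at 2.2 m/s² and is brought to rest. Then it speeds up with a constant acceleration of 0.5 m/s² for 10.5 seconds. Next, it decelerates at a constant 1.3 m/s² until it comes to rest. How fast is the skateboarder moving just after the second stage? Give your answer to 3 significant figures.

Phase 1 (decelerating): v₀ = 9.00 m/s, a = -2.2 m/s².
v = v₀ + at → t = (0 − 9.00) / -2.2 = 4.09 s
v² = v₀² + 2aΔx → Δx = (0² − 9.00²)/(2·-2.2) = 18.4 m

Phase 2 (accelerating): v₀ = 0 m/s, a = 0.5 m/s².
v = v₀ + at = 0 + (0.5)(10.5) = 5.25 m/s
Δx = v₀t + ½at² = 0·10.5 + 0.5·0.5·10.5² = 27.6 m
Speed at end of phase 2 = 5.25 m/s

5.25 m/s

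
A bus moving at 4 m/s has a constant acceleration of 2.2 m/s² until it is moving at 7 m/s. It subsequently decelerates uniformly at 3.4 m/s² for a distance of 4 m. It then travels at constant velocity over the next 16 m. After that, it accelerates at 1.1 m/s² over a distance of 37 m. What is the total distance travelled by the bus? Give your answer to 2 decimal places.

Phase 1 (accelerating): v₀ = 4.00 m/s, a = 2.2 m/s².
v = v₀ + at → t = (7 − 4.00) / 2.2 = 1.36 s
v² = v₀² + 2aΔx → Δx = (7² − 4.00²)/(2·2.2) = 7.50 m

Phase 2 (decelerating): v₀ = 7.00 m/s, a = -3.4 m/s².
v² = v₀² + 2aΔx = 7.00² + 2·-3.4·4 = 21.8 → v = 4.67 m/s
t = (v − v₀)/a = (4.67 − 7.00)/-3.4 = 0.686 s

Phase 3 (constant speed): v₀ = 4.67 m/s, a = 0 m/s².
Constant speed: t = d/v = 16/4.67 = 3.43 s

Phase 4 (accelerating): v₀ = 4.67 m/s, a = 1.1 m/s².
v² = v₀² + 2aΔx = 4.67² + 2·1.1·37 = 103 → v = 10.2 m/s
t = (v − v₀)/a = (10.2 − 4.67)/1.1 = 4.99 s
Total distance = 7.50 + 4.00 + 16.0 + 37.0 = 64.5 m

64.50 m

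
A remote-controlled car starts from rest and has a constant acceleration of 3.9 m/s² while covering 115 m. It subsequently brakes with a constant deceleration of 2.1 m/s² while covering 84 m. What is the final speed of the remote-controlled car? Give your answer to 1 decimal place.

Phase 1 (accelerating): v₀ = 0 m/s, a = 3.9 m/s².
v² = v₀² + 2aΔx = 0² + 2·3.9·115 = 897 → v = 29.9 m/s
t = (v − v₀)/a = (29.9 − 0)/3.9 = 7.68 s

Phase 2 (decelerating): v₀ = 29.9 m/s, a = -2.1 m/s².
v² = v₀² + 2aΔx = 29.9² + 2·-2.1·84 = 544 → v = 23.3 m/s
t = (v − v₀)/a = (23.3 − 29.9)/-2.1 = 3.15 s
Final speed = 23.3 m/s

23.3 m/s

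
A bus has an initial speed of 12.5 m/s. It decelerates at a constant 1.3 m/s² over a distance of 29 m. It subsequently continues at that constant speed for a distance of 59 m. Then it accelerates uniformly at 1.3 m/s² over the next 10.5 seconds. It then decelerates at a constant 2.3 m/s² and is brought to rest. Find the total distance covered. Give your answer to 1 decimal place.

Phase 1 (decelerating): v₀ = 12.5 m/s, a = -1.3 m/s².
v² = v₀² + 2aΔx = 12.5² + 2·-1.3·29 = 80.8 → v = 8.99 m/s
t = (v − v₀)/a = (8.99 − 12.5)/-1.3 = 2.70 s

Phase 2 (constant speed): v₀ = 8.99 m/s, a = 0 m/s².
Constant speed: t = d/v = 59/8.99 = 6.56 s

Phase 3 (accelerating): v₀ = 8.99 m/s, a = 1.3 m/s².
v = v₀ + at = 8.99 + (1.3)(10.5) = 22.6 m/s
Δx = v₀t + ½at² = 8.99·10.5 + 0.5·1.3·10.5² = 166 m

Phase 4 (decelerating): v₀ = 22.6 m/s, a = -2.3 m/s².
v = v₀ + at → t = (0 − 22.6) / -2.3 = 9.84 s
v² = v₀² + 2aΔx → Δx = (0² − 22.6²)/(2·-2.3) = 111 m
Total distance = 29.0 + 59.0 + 166 + 111 = 366 m

365.5 m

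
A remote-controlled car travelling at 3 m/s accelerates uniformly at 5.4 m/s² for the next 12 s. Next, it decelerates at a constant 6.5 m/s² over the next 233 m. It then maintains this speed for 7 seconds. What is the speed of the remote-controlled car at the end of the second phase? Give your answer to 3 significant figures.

39.6 m/s

Phase 1 (accelerating): v₀ = 3.00 m/s, a = 5.4 m/s².
v = v₀ + at = 3.00 + (5.4)(12) = 67.8 m/s
Δx = v₀t + ½at² = 3.00·12 + 0.5·5.4·12² = 425 m

Phase 2 (decelerating): v₀ = 67.8 m/s, a = -6.5 m/s².
v² = v₀² + 2aΔx = 67.8² + 2·-6.5·233 = 1570 → v = 39.6 m/s
t = (v − v₀)/a = (39.6 − 67.8)/-6.5 = 4.34 s
Speed at end of phase 2 = 39.6 m/s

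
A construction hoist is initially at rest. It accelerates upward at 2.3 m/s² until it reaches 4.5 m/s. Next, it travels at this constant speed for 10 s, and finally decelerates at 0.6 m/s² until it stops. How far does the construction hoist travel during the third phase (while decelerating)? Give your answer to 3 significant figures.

Phase 1 (accelerating): v₀ = 0 m/s, a = 2.3 m/s².
v = v₀ + at → t = (4.5 − 0) / 2.3 = 1.96 s
v² = v₀² + 2aΔx → Δx = (4.5² − 0²)/(2·2.3) = 4.40 m

Phase 2 (constant speed): v₀ = 4.50 m/s, a = 0 m/s².
v = v₀ + at = 4.50 + (0)(10) = 4.50 m/s
Δx = v₀t + ½at² = 4.50·10 + 0.5·0·10² = 45.0 m

Phase 3 (decelerating): v₀ = 4.50 m/s, a = -0.6 m/s².
v = v₀ + at → t = (0 − 4.50) / -0.6 = 7.50 s
v² = v₀² + 2aΔx → Δx = (0² − 4.50²)/(2·-0.6) = 16.9 m
Distance in phase 3 = 16.9 m

16.9 m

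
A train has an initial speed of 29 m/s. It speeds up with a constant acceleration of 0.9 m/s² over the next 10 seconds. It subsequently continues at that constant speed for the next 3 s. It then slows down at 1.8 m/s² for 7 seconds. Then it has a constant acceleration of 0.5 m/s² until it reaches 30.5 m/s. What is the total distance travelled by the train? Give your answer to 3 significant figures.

956 m

Phase 1 (accelerating): v₀ = 29.0 m/s, a = 0.9 m/s².
v = v₀ + at = 29.0 + (0.9)(10) = 38.0 m/s
Δx = v₀t + ½at² = 29.0·10 + 0.5·0.9·10² = 335 m

Phase 2 (constant speed): v₀ = 38.0 m/s, a = 0 m/s².
v = v₀ + at = 38.0 + (0)(3) = 38.0 m/s
Δx = v₀t + ½at² = 38.0·3 + 0.5·0·3² = 114 m

Phase 3 (decelerating): v₀ = 38.0 m/s, a = -1.8 m/s².
v = v₀ + at = 38.0 + (-1.8)(7) = 25.4 m/s
Δx = v₀t + ½at² = 38.0·7 + 0.5·-1.8·7² = 222 m

Phase 4 (accelerating): v₀ = 25.4 m/s, a = 0.5 m/s².
v = v₀ + at → t = (30.5 − 25.4) / 0.5 = 10.2 s
v² = v₀² + 2aΔx → Δx = (30.5² − 25.4²)/(2·0.5) = 285 m
Total distance = 335 + 114 + 222 + 285 = 956 m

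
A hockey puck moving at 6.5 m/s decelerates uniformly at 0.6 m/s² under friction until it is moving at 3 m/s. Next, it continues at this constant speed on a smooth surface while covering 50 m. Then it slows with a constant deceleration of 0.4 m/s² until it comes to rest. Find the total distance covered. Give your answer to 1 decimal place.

Phase 1 (decelerating): v₀ = 6.50 m/s, a = -0.6 m/s².
v = v₀ + at → t = (3 − 6.50) / -0.6 = 5.83 s
v² = v₀² + 2aΔx → Δx = (3² − 6.50²)/(2·-0.6) = 27.7 m

Phase 2 (constant speed): v₀ = 3.00 m/s, a = 0 m/s².
Constant speed: t = d/v = 50/3.00 = 16.7 s

Phase 3 (decelerating): v₀ = 3.00 m/s, a = -0.4 m/s².
v = v₀ + at → t = (0 − 3.00) / -0.4 = 7.50 s
v² = v₀² + 2aΔx → Δx = (0² − 3.00²)/(2·-0.4) = 11.2 m
Total distance = 27.7 + 50.0 + 11.2 = 89.0 m

89.0 m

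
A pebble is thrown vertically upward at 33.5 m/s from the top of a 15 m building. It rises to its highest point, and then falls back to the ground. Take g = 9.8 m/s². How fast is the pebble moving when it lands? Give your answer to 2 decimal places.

Phase 1 (rising): v₀ = 33.5 m/s, a = -9.8 m/s².
v = v₀ + at → t = (0 − 33.5) / -9.8 = 3.42 s
v² = v₀² + 2aΔx → Δx = (0² − 33.5²)/(2·-9.8) = 57.3 m

Phase 2 (falling): v₀ = 0 m/s, a = -9.8 m/s².
Falls 72.3 m from rest: t = √(2·72.3/9.8) = 3.84 s; v = g·t = 37.6 m/s.
Final speed = 37.6 m/s

37.63 m/s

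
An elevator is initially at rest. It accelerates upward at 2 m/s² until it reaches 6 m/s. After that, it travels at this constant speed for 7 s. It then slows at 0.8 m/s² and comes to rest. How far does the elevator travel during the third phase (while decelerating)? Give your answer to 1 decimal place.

Phase 1 (accelerating): v₀ = 0 m/s, a = 2 m/s².
v = v₀ + at → t = (6 − 0) / 2 = 3.00 s
v² = v₀² + 2aΔx → Δx = (6² − 0²)/(2·2) = 9.00 m

Phase 2 (constant speed): v₀ = 6.00 m/s, a = 0 m/s².
v = v₀ + at = 6.00 + (0)(7) = 6.00 m/s
Δx = v₀t + ½at² = 6.00·7 + 0.5·0·7² = 42.0 m

Phase 3 (decelerating): v₀ = 6.00 m/s, a = -0.8 m/s².
v = v₀ + at → t = (0 − 6.00) / -0.8 = 7.50 s
v² = v₀² + 2aΔx → Δx = (0² − 6.00²)/(2·-0.8) = 22.5 m
Distance in phase 3 = 22.5 m

22.5 m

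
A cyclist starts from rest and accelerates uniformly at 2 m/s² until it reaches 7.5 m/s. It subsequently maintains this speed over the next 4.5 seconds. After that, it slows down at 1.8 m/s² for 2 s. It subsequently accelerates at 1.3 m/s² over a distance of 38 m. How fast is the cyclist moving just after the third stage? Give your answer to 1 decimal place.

3.9 m/s

Phase 1 (accelerating): v₀ = 0 m/s, a = 2 m/s².
v = v₀ + at → t = (7.5 − 0) / 2 = 3.75 s
v² = v₀² + 2aΔx → Δx = (7.5² − 0²)/(2·2) = 14.1 m

Phase 2 (constant speed): v₀ = 7.50 m/s, a = 0 m/s².
v = v₀ + at = 7.50 + (0)(4.5) = 7.50 m/s
Δx = v₀t + ½at² = 7.50·4.5 + 0.5·0·4.5² = 33.8 m

Phase 3 (decelerating): v₀ = 7.50 m/s, a = -1.8 m/s².
v = v₀ + at = 7.50 + (-1.8)(2) = 3.90 m/s
Δx = v₀t + ½at² = 7.50·2 + 0.5·-1.8·2² = 11.4 m
Speed at end of phase 3 = 3.90 m/s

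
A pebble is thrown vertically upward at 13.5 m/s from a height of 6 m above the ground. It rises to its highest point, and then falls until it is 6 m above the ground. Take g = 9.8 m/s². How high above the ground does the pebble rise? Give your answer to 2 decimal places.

Phase 1 (rising): v₀ = 13.5 m/s, a = -9.8 m/s².
v = v₀ + at → t = (0 − 13.5) / -9.8 = 1.38 s
v² = v₀² + 2aΔx → Δx = (0² − 13.5²)/(2·-9.8) = 9.30 m
Maximum height = 6 + 9.30 = 15.3 m

15.30 m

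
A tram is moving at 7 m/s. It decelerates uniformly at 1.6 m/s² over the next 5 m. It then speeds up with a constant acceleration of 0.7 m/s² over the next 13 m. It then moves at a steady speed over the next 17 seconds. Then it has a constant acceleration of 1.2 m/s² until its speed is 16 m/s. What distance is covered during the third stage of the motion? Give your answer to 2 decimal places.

Phase 1 (decelerating): v₀ = 7.00 m/s, a = -1.6 m/s².
v² = v₀² + 2aΔx = 7.00² + 2·-1.6·5 = 33.0 → v = 5.74 m/s
t = (v − v₀)/a = (5.74 − 7.00)/-1.6 = 0.785 s

Phase 2 (accelerating): v₀ = 5.74 m/s, a = 0.7 m/s².
v² = v₀² + 2aΔx = 5.74² + 2·0.7·13 = 51.2 → v = 7.16 m/s
t = (v − v₀)/a = (7.16 − 5.74)/0.7 = 2.02 s

Phase 3 (constant speed): v₀ = 7.16 m/s, a = 0 m/s².
v = v₀ + at = 7.16 + (0)(17) = 7.16 m/s
Δx = v₀t + ½at² = 7.16·17 + 0.5·0·17² = 122 m
Distance in phase 3 = 122 m

121.64 m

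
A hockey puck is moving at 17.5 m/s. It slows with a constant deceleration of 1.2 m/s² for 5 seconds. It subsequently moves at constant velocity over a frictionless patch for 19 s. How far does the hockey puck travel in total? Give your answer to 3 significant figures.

Phase 1 (decelerating): v₀ = 17.5 m/s, a = -1.2 m/s².
v = v₀ + at = 17.5 + (-1.2)(5) = 11.5 m/s
Δx = v₀t + ½at² = 17.5·5 + 0.5·-1.2·5² = 72.5 m

Phase 2 (constant speed): v₀ = 11.5 m/s, a = 0 m/s².
v = v₀ + at = 11.5 + (0)(19) = 11.5 m/s
Δx = v₀t + ½at² = 11.5·19 + 0.5·0·19² = 218 m
Total distance = 72.5 + 218 = 291 m

291 m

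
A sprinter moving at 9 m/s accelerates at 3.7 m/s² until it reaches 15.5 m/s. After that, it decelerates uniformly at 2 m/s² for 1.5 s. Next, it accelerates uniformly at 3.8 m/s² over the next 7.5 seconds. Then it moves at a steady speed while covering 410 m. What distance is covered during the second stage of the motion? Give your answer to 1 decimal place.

21.0 m

Phase 1 (accelerating): v₀ = 9.00 m/s, a = 3.7 m/s².
v = v₀ + at → t = (15.5 − 9.00) / 3.7 = 1.76 s
v² = v₀² + 2aΔx → Δx = (15.5² − 9.00²)/(2·3.7) = 21.5 m

Phase 2 (decelerating): v₀ = 15.5 m/s, a = -2 m/s².
v = v₀ + at = 15.5 + (-2)(1.5) = 12.5 m/s
Δx = v₀t + ½at² = 15.5·1.5 + 0.5·-2·1.5² = 21.0 m
Distance in phase 2 = 21.0 m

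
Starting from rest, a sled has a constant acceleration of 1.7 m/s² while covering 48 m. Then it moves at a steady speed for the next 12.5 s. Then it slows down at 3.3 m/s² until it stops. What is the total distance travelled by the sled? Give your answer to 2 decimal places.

Phase 1 (accelerating): v₀ = 0 m/s, a = 1.7 m/s².
v² = v₀² + 2aΔx = 0² + 2·1.7·48 = 163 → v = 12.8 m/s
t = (v − v₀)/a = (12.8 − 0)/1.7 = 7.51 s

Phase 2 (constant speed): v₀ = 12.8 m/s, a = 0 m/s².
v = v₀ + at = 12.8 + (0)(12.5) = 12.8 m/s
Δx = v₀t + ½at² = 12.8·12.5 + 0.5·0·12.5² = 160 m

Phase 3 (decelerating): v₀ = 12.8 m/s, a = -3.3 m/s².
v = v₀ + at → t = (0 − 12.8) / -3.3 = 3.87 s
v² = v₀² + 2aΔx → Δx = (0² − 12.8²)/(2·-3.3) = 24.7 m
Total distance = 48.0 + 160 + 24.7 = 232 m

232.41 m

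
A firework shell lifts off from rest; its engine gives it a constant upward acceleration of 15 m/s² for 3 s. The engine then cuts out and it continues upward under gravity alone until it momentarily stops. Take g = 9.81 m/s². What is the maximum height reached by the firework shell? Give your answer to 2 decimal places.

Phase 1 (powered ascent): v₀ = 0 m/s, a = 15 m/s².
v = v₀ + at = 0 + (15)(3) = 45.0 m/s
Δx = v₀t + ½at² = 0·3 + 0.5·15·3² = 67.5 m

Phase 2 (coasting upward): v₀ = 45.0 m/s, a = -9.81 m/s².
v = v₀ + at → t = (0 − 45.0) / -9.81 = 4.59 s
v² = v₀² + 2aΔx → Δx = (0² − 45.0²)/(2·-9.81) = 103 m
Maximum height = 67.5 + 103 = 171 m

170.71 m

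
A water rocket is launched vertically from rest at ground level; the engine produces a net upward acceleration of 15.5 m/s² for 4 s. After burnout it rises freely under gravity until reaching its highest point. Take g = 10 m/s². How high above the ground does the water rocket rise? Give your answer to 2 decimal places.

316.20 m

Phase 1 (powered ascent): v₀ = 0 m/s, a = 15.5 m/s².
v = v₀ + at = 0 + (15.5)(4) = 62.0 m/s
Δx = v₀t + ½at² = 0·4 + 0.5·15.5·4² = 124 m

Phase 2 (coasting upward): v₀ = 62.0 m/s, a = -10 m/s².
v = v₀ + at → t = (0 − 62.0) / -10 = 6.20 s
v² = v₀² + 2aΔx → Δx = (0² − 62.0²)/(2·-10) = 192 m
Maximum height = 124 + 192 = 316 m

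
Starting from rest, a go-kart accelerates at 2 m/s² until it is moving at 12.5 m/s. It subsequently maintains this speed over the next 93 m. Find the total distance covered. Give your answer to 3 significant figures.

132 m

Phase 1 (accelerating): v₀ = 0 m/s, a = 2 m/s².
v = v₀ + at → t = (12.5 − 0) / 2 = 6.25 s
v² = v₀² + 2aΔx → Δx = (12.5² − 0²)/(2·2) = 39.1 m

Phase 2 (constant speed): v₀ = 12.5 m/s, a = 0 m/s².
Constant speed: t = d/v = 93/12.5 = 7.44 s
Total distance = 39.1 + 93.0 = 132 m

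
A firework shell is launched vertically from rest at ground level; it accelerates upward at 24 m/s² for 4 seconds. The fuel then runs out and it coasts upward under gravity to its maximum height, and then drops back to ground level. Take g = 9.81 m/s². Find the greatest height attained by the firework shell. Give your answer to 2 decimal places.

661.72 m

Phase 1 (powered ascent): v₀ = 0 m/s, a = 24 m/s².
v = v₀ + at = 0 + (24)(4) = 96.0 m/s
Δx = v₀t + ½at² = 0·4 + 0.5·24·4² = 192 m

Phase 2 (coasting upward): v₀ = 96.0 m/s, a = -9.81 m/s².
v = v₀ + at → t = (0 − 96.0) / -9.81 = 9.79 s
v² = v₀² + 2aΔx → Δx = (0² − 96.0²)/(2·-9.81) = 470 m
Maximum height = 192 + 470 = 662 m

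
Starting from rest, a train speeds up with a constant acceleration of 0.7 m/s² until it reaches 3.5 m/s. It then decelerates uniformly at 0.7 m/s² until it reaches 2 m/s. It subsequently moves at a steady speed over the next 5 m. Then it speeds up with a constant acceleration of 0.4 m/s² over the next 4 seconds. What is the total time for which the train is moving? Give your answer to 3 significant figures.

Phase 1 (accelerating): v₀ = 0 m/s, a = 0.7 m/s².
v = v₀ + at → t = (3.5 − 0) / 0.7 = 5.00 s
v² = v₀² + 2aΔx → Δx = (3.5² − 0²)/(2·0.7) = 8.75 m

Phase 2 (decelerating): v₀ = 3.50 m/s, a = -0.7 m/s².
v = v₀ + at → t = (2 − 3.50) / -0.7 = 2.14 s
v² = v₀² + 2aΔx → Δx = (2² − 3.50²)/(2·-0.7) = 5.89 m

Phase 3 (constant speed): v₀ = 2.00 m/s, a = 0 m/s².
Constant speed: t = d/v = 5/2.00 = 2.50 s

Phase 4 (accelerating): v₀ = 2.00 m/s, a = 0.4 m/s².
v = v₀ + at = 2.00 + (0.4)(4) = 3.60 m/s
Δx = v₀t + ½at² = 2.00·4 + 0.5·0.4·4² = 11.2 m
Total time = 5.00 + 2.14 + 2.50 + 4.00 = 13.6 s

13.6 s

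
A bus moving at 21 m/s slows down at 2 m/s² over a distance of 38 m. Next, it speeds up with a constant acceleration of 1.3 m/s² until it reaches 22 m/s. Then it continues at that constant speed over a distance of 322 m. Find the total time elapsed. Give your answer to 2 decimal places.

20.48 s

Phase 1 (decelerating): v₀ = 21.0 m/s, a = -2 m/s².
v² = v₀² + 2aΔx = 21.0² + 2·-2·38 = 289 → v = 17.0 m/s
t = (v − v₀)/a = (17.0 − 21.0)/-2 = 2.00 s

Phase 2 (accelerating): v₀ = 17.0 m/s, a = 1.3 m/s².
v = v₀ + at → t = (22 − 17.0) / 1.3 = 3.85 s
v² = v₀² + 2aΔx → Δx = (22² − 17.0²)/(2·1.3) = 75.0 m

Phase 3 (constant speed): v₀ = 22.0 m/s, a = 0 m/s².
Constant speed: t = d/v = 322/22.0 = 14.6 s
Total time = 2.00 + 3.85 + 14.6 = 20.5 s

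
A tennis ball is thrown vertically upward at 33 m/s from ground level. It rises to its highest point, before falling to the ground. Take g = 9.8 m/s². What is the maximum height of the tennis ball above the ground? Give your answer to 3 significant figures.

Phase 1 (rising): v₀ = 33.0 m/s, a = -9.8 m/s².
v = v₀ + at → t = (0 − 33.0) / -9.8 = 3.37 s
v² = v₀² + 2aΔx → Δx = (0² − 33.0²)/(2·-9.8) = 55.6 m
Maximum height = 55.6 m

55.6 m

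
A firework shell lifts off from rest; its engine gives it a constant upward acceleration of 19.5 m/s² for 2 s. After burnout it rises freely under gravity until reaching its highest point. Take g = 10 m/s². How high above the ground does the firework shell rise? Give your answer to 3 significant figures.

Phase 1 (powered ascent): v₀ = 0 m/s, a = 19.5 m/s².
v = v₀ + at = 0 + (19.5)(2) = 39.0 m/s
Δx = v₀t + ½at² = 0·2 + 0.5·19.5·2² = 39.0 m

Phase 2 (coasting upward): v₀ = 39.0 m/s, a = -10 m/s².
v = v₀ + at → t = (0 − 39.0) / -10 = 3.90 s
v² = v₀² + 2aΔx → Δx = (0² − 39.0²)/(2·-10) = 76.0 m
Maximum height = 39.0 + 76.0 = 115 m

115 m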